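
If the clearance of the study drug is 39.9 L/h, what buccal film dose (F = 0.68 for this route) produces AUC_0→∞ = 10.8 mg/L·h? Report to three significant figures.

Dose = CL × AUC_0→∞ / F
     = 39.9 × 10.8 / 0.68 = 633.706 mg

Dose = 634 mg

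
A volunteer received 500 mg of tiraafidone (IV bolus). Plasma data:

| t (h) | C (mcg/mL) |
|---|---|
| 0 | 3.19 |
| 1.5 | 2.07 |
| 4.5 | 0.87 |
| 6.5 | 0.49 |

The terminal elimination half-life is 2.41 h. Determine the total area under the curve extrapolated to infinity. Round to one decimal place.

Trapezoidal AUC_0→6.5:
  [0→1.5]: (3.19+2.07)/2 × 1.5 = 3.945
  [1.5→4.5]: (2.07+0.87)/2 × 3 = 4.41
  [4.5→6.5]: (0.87+0.49)/2 × 2 = 1.36
  Sum = 9.715 mcg/mL·h
k_e = ln2 / t½ = 0.693147 / 2.41 = 0.2876 h^-1
Extrapolated tail: C_last / k_e = 0.49 / 0.2876 = 1.704
AUC_0→∞ = 9.715 + 1.704 = 11.419 mcg/mL·h

AUC = 11.4 mcg/mL·h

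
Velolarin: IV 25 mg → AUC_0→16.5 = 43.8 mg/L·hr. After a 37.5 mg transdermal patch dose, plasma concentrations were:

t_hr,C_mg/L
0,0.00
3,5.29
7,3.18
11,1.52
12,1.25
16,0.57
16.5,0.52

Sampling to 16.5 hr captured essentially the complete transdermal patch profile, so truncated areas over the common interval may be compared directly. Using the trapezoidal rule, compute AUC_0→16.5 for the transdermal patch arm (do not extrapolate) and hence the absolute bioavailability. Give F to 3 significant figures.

F = 0.602

Trapezoidal AUC_0→16.5 (transdermal patch):
  [0→3]: (0.00+5.29)/2 × 3 = 7.935
  [3→7]: (5.29+3.18)/2 × 4 = 16.94
  [7→11]: (3.18+1.52)/2 × 4 = 9.4
  [11→12]: (1.52+1.25)/2 × 1 = 1.385
  [12→16]: (1.25+0.57)/2 × 4 = 3.64
  [16→16.5]: (0.57+0.52)/2 × 0.5 = 0.2725
  Sum = 39.5725 mg/L·hr
F = (AUC_ev/D_ev)/(AUC_iv/D_iv) = (39.5725/37.5)/(43.8/25) = 1.05527/1.752 = 0.6023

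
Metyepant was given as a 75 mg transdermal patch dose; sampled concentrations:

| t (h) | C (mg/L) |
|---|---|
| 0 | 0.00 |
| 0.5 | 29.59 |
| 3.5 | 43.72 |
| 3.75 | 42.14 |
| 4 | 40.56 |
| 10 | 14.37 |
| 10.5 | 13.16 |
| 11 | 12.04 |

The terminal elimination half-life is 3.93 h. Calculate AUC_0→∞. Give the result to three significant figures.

AUC = 385 mg/L·h

Trapezoidal AUC_0→11:
  [0→0.5]: (0.00+29.59)/2 × 0.5 = 7.3975
  [0.5→3.5]: (29.59+43.72)/2 × 3 = 109.965
  [3.5→3.75]: (43.72+42.14)/2 × 0.25 = 10.7325
  [3.75→4]: (42.14+40.56)/2 × 0.25 = 10.3375
  [4→10]: (40.56+14.37)/2 × 6 = 164.79
  [10→10.5]: (14.37+13.16)/2 × 0.5 = 6.8825
  [10.5→11]: (13.16+12.04)/2 × 0.5 = 6.3
  Sum = 316.405 mg/L·h
k_e = ln2 / t½ = 0.693147 / 3.93 = 0.1764 h^-1
Extrapolated tail: C_last / k_e = 12.04 / 0.1764 = 68.254
AUC_0→∞ = 316.405 + 68.254 = 384.659 mg/L·h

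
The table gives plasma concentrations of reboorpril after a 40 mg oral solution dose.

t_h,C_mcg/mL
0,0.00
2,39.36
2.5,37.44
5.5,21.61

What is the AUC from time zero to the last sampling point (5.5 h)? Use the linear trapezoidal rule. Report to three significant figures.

Trapezoidal AUC_0→5.5:
  [0→2]: (0.00+39.36)/2 × 2 = 39.36
  [2→2.5]: (39.36+37.44)/2 × 0.5 = 19.2
  [2.5→5.5]: (37.44+21.61)/2 × 3 = 88.575
  Sum = 147.135 mcg/mL·h

AUC = 147 mcg/mL·h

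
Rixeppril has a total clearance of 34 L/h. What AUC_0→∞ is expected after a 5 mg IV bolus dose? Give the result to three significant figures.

AUC_0→∞ = Dose_iv / CL
        = 5 / 34 = 0.147059 mg/L·h

AUC = 0.147 mg/L·h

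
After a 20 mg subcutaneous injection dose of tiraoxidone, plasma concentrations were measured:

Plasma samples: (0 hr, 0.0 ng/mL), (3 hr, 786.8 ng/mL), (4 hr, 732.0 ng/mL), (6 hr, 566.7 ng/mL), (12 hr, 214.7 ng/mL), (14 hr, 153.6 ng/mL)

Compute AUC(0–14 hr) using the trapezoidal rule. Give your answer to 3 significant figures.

AUC = 5950 ng/mL·hr

Trapezoidal AUC_0→14:
  [0→3]: (0.0+786.8)/2 × 3 = 1180.2
  [3→4]: (786.8+732.0)/2 × 1 = 759.4
  [4→6]: (732.0+566.7)/2 × 2 = 1298.7
  [6→12]: (566.7+214.7)/2 × 6 = 2344.2
  [12→14]: (214.7+153.6)/2 × 2 = 368.3
  Sum = 5950.8 ng/mL·hr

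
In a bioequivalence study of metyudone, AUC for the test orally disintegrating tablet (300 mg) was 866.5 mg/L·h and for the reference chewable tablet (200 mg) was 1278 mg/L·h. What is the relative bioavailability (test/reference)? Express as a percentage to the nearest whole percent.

F_rel = (AUC_test/D_test) / (AUC_ref/D_ref)
      = (866.5/300) / (1278/200)
      = 2.88833 / 6.39 = 0.4520 = 45.20%

F_rel = 45%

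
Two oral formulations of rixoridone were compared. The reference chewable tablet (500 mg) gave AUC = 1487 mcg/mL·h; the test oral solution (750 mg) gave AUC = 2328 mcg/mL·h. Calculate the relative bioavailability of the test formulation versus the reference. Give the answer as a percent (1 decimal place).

F_rel = 104.4%

F_rel = (AUC_test/D_test) / (AUC_ref/D_ref)
      = (2328/750) / (1487/500)
      = 3.104 / 2.974 = 1.0437 = 104.37%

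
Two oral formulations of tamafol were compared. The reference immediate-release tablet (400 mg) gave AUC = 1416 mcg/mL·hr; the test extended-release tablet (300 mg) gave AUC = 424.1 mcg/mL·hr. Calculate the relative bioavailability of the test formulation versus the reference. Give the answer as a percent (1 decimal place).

F_rel = 39.9%

F_rel = (AUC_test/D_test) / (AUC_ref/D_ref)
      = (424.1/300) / (1416/400)
      = 1.41367 / 3.54 = 0.3993 = 39.93%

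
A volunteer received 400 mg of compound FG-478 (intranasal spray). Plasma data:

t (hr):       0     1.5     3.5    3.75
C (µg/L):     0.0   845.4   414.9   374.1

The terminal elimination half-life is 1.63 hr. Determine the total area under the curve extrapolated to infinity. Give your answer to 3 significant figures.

Trapezoidal AUC_0→3.75:
  [0→1.5]: (0.0+845.4)/2 × 1.5 = 634.05
  [1.5→3.5]: (845.4+414.9)/2 × 2 = 1260.3
  [3.5→3.75]: (414.9+374.1)/2 × 0.25 = 98.625
  Sum = 1992.975 µg/L·hr
k_e = ln2 / t½ = 0.693147 / 1.63 = 0.4252 hr^-1
Extrapolated tail: C_last / k_e = 374.1 / 0.4252 = 879.821
AUC_0→∞ = 1992.975 + 879.821 = 2872.796 µg/L·hr

AUC = 2870 µg/L·hr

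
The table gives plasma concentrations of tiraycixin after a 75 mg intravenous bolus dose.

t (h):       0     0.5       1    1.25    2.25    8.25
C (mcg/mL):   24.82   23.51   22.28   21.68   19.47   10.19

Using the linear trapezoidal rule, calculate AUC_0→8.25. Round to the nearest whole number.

AUC = 139 mcg/mL·h

Trapezoidal AUC_0→8.25:
  [0→0.5]: (24.82+23.51)/2 × 0.5 = 12.0825
  [0.5→1]: (23.51+22.28)/2 × 0.5 = 11.4475
  [1→1.25]: (22.28+21.68)/2 × 0.25 = 5.495
  [1.25→2.25]: (21.68+19.47)/2 × 1 = 20.575
  [2.25→8.25]: (19.47+10.19)/2 × 6 = 88.98
  Sum = 138.58 mcg/mL·h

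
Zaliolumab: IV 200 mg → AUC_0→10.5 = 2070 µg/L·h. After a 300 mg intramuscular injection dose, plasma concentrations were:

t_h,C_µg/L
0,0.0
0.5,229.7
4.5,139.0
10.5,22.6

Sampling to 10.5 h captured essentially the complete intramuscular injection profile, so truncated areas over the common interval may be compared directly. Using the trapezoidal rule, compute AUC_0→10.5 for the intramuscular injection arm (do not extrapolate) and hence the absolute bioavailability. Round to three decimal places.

Trapezoidal AUC_0→10.5 (intramuscular injection):
  [0→0.5]: (0.0+229.7)/2 × 0.5 = 57.425
  [0.5→4.5]: (229.7+139.0)/2 × 4 = 737.4
  [4.5→10.5]: (139.0+22.6)/2 × 6 = 484.8
  Sum = 1279.625 µg/L·h
F = (AUC_ev/D_ev)/(AUC_iv/D_iv) = (1279.625/300)/(2070/200) = 4.26542/10.35 = 0.4121

F = 0.412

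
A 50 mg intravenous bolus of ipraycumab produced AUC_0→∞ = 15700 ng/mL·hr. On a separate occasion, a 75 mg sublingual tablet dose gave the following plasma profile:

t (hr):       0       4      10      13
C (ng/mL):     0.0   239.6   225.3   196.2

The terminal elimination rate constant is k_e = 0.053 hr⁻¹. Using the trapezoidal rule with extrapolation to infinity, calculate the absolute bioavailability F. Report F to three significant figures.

F = 0.264

Trapezoidal AUC_0→13 (sublingual tablet):
  [0→4]: (0.0+239.6)/2 × 4 = 479.2
  [4→10]: (239.6+225.3)/2 × 6 = 1394.7
  [10→13]: (225.3+196.2)/2 × 3 = 632.25
  Sum = 2506.15 ng/mL·hr
Tail: C_last/k_e = 196.2/0.053 = 3701.887
AUC_0→∞ (sublingual tablet) = 2506.15 + 3701.887 = 6208.037 ng/mL·hr
F = (AUC_ev/D_ev)/(AUC_iv/D_iv) = (6208.037/75)/(15700/50) = 82.7738/314 = 0.2636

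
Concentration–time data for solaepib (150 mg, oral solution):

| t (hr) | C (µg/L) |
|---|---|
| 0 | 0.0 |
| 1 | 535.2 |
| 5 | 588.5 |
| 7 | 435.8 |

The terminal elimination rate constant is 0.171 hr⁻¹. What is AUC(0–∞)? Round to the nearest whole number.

AUC = 6088 µg/L·hr

Trapezoidal AUC_0→7:
  [0→1]: (0.0+535.2)/2 × 1 = 267.6
  [1→5]: (535.2+588.5)/2 × 4 = 2247.4
  [5→7]: (588.5+435.8)/2 × 2 = 1024.3
  Sum = 3539.3 µg/L·hr
Extrapolated tail: C_last / k_e = 435.8 / 0.171 = 2548.538
AUC_0→∞ = 3539.3 + 2548.538 = 6087.838 µg/L·hr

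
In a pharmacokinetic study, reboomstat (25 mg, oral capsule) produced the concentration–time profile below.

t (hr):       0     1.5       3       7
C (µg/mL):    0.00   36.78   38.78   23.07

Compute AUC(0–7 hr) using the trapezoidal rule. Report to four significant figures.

AUC = 208.0 µg/mL·hr

Trapezoidal AUC_0→7:
  [0→1.5]: (0.00+36.78)/2 × 1.5 = 27.585
  [1.5→3]: (36.78+38.78)/2 × 1.5 = 56.67
  [3→7]: (38.78+23.07)/2 × 4 = 123.7
  Sum = 207.955 µg/mL·hr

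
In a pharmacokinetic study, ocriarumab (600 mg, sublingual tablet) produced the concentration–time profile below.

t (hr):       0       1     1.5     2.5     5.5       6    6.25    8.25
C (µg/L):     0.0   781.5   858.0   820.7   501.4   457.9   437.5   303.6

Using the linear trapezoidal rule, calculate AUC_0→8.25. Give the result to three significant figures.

Trapezoidal AUC_0→8.25:
  [0→1]: (0.0+781.5)/2 × 1 = 390.75
  [1→1.5]: (781.5+858.0)/2 × 0.5 = 409.875
  [1.5→2.5]: (858.0+820.7)/2 × 1 = 839.35
  [2.5→5.5]: (820.7+501.4)/2 × 3 = 1983.15
  [5.5→6]: (501.4+457.9)/2 × 0.5 = 239.825
  [6→6.25]: (457.9+437.5)/2 × 0.25 = 111.925
  [6.25→8.25]: (437.5+303.6)/2 × 2 = 741.1
  Sum = 4715.975 µg/L·hr

AUC = 4720 µg/L·hr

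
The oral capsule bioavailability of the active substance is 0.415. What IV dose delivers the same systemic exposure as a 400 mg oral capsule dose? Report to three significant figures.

D_iv = 166 mg

Systemic exposure from an extravascular dose = F × D_ev, so the equivalent IV dose is F × D_ev.
D_iv = F × D_ev = 0.415 × 400 = 166 mg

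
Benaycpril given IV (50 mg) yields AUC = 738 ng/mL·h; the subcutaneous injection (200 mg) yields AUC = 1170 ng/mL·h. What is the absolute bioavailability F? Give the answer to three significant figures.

F = (AUC_ev / D_ev) / (AUC_iv / D_iv)
  = (1170/200) / (738/50)
  = 5.85 / 14.76 = 0.3963

F = 0.396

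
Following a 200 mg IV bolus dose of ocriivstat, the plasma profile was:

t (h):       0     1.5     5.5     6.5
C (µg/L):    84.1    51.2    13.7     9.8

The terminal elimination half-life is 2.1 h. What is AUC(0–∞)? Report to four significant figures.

AUC = 272.7 µg/L·h

Trapezoidal AUC_0→6.5:
  [0→1.5]: (84.1+51.2)/2 × 1.5 = 101.475
  [1.5→5.5]: (51.2+13.7)/2 × 4 = 129.8
  [5.5→6.5]: (13.7+9.8)/2 × 1 = 11.75
  Sum = 243.025 µg/L·h
k_e = ln2 / t½ = 0.693147 / 2.1 = 0.3301 h^-1
Extrapolated tail: C_last / k_e = 9.8 / 0.3301 = 29.688
AUC_0→∞ = 243.025 + 29.688 = 272.713 µg/L·h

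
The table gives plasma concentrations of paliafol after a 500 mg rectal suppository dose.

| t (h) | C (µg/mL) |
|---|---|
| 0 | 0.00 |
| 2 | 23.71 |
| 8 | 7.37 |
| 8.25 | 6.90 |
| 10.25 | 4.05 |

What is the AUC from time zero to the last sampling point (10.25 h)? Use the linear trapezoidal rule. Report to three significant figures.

AUC = 130 µg/mL·h

Trapezoidal AUC_0→10.25:
  [0→2]: (0.00+23.71)/2 × 2 = 23.71
  [2→8]: (23.71+7.37)/2 × 6 = 93.24
  [8→8.25]: (7.37+6.90)/2 × 0.25 = 1.78375
  [8.25→10.25]: (6.90+4.05)/2 × 2 = 10.95
  Sum = 129.68375 µg/mL·h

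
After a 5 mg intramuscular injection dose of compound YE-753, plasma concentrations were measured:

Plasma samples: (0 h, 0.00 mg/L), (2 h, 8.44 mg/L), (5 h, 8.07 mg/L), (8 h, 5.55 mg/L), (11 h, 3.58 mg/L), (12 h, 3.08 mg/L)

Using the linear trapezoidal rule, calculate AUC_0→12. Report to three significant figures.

AUC = 70.7 mg/L·h

Trapezoidal AUC_0→12:
  [0→2]: (0.00+8.44)/2 × 2 = 8.44
  [2→5]: (8.44+8.07)/2 × 3 = 24.765
  [5→8]: (8.07+5.55)/2 × 3 = 20.43
  [8→11]: (5.55+3.58)/2 × 3 = 13.695
  [11→12]: (3.58+3.08)/2 × 1 = 3.33
  Sum = 70.66 mg/L·h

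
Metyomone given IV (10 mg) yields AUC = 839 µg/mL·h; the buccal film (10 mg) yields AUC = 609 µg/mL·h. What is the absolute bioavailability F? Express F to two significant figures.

F = 0.73

F = (AUC_ev / D_ev) / (AUC_iv / D_iv)
  = (609/10) / (839/10)
  = 60.9 / 83.9 = 0.7259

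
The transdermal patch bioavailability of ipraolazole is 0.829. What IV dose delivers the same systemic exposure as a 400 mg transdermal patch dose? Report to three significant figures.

D_iv = 332 mg

Systemic exposure from an extravascular dose = F × D_ev, so the equivalent IV dose is F × D_ev.
D_iv = F × D_ev = 0.829 × 400 = 331.6 mg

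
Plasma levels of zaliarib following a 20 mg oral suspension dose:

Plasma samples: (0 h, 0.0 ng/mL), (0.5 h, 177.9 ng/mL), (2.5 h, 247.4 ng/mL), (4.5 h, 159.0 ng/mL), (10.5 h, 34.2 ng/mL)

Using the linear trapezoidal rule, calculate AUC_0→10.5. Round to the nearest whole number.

AUC = 1456 ng/mL·h

Trapezoidal AUC_0→10.5:
  [0→0.5]: (0.0+177.9)/2 × 0.5 = 44.475
  [0.5→2.5]: (177.9+247.4)/2 × 2 = 425.3
  [2.5→4.5]: (247.4+159.0)/2 × 2 = 406.4
  [4.5→10.5]: (159.0+34.2)/2 × 6 = 579.6
  Sum = 1455.775 ng/mL·h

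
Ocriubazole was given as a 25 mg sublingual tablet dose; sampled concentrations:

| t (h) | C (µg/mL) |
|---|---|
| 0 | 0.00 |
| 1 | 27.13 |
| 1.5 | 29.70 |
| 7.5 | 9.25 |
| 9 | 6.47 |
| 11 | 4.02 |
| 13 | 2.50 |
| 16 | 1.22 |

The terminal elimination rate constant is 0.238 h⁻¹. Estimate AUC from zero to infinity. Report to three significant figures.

Trapezoidal AUC_0→16:
  [0→1]: (0.00+27.13)/2 × 1 = 13.565
  [1→1.5]: (27.13+29.70)/2 × 0.5 = 14.2075
  [1.5→7.5]: (29.70+9.25)/2 × 6 = 116.85
  [7.5→9]: (9.25+6.47)/2 × 1.5 = 11.79
  [9→11]: (6.47+4.02)/2 × 2 = 10.49
  [11→13]: (4.02+2.50)/2 × 2 = 6.52
  [13→16]: (2.50+1.22)/2 × 3 = 5.58
  Sum = 179.0025 µg/mL·h
Extrapolated tail: C_last / k_e = 1.22 / 0.238 = 5.126
AUC_0→∞ = 179.0025 + 5.126 = 184.1285 µg/mL·h

AUC = 184 µg/mL·h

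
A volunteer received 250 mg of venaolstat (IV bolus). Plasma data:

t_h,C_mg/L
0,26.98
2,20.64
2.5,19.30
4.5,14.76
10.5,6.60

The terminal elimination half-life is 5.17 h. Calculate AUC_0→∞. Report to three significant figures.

AUC = 205 mg/L·h

Trapezoidal AUC_0→10.5:
  [0→2]: (26.98+20.64)/2 × 2 = 47.62
  [2→2.5]: (20.64+19.30)/2 × 0.5 = 9.985
  [2.5→4.5]: (19.30+14.76)/2 × 2 = 34.06
  [4.5→10.5]: (14.76+6.60)/2 × 6 = 64.08
  Sum = 155.745 mg/L·h
k_e = ln2 / t½ = 0.693147 / 5.17 = 0.1341 h^-1
Extrapolated tail: C_last / k_e = 6.60 / 0.1341 = 49.217
AUC_0→∞ = 155.745 + 49.217 = 204.962 mg/L·h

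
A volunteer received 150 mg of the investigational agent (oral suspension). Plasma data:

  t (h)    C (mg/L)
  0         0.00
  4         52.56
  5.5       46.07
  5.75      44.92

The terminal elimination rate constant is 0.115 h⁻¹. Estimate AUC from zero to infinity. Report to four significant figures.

Trapezoidal AUC_0→5.75:
  [0→4]: (0.00+52.56)/2 × 4 = 105.12
  [4→5.5]: (52.56+46.07)/2 × 1.5 = 73.9725
  [5.5→5.75]: (46.07+44.92)/2 × 0.25 = 11.37375
  Sum = 190.46625 mg/L·h
Extrapolated tail: C_last / k_e = 44.92 / 0.115 = 390.609
AUC_0→∞ = 190.46625 + 390.609 = 581.07525 mg/L·h

AUC = 581.1 mg/L·h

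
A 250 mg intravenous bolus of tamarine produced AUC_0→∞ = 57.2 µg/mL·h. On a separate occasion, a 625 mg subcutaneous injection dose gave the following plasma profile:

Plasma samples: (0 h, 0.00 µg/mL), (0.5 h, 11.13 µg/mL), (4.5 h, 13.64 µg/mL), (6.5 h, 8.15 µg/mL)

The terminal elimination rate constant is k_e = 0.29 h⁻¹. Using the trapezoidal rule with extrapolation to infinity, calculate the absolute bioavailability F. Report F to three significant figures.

Trapezoidal AUC_0→6.5 (subcutaneous injection):
  [0→0.5]: (0.00+11.13)/2 × 0.5 = 2.7825
  [0.5→4.5]: (11.13+13.64)/2 × 4 = 49.54
  [4.5→6.5]: (13.64+8.15)/2 × 2 = 21.79
  Sum = 74.1125 µg/mL·h
Tail: C_last/k_e = 8.15/0.29 = 28.103
AUC_0→∞ (subcutaneous injection) = 74.1125 + 28.103 = 102.2155 µg/mL·h
F = (AUC_ev/D_ev)/(AUC_iv/D_iv) = (102.2155/625)/(57.2/250) = 0.1635448/0.2288 = 0.7148

F = 0.715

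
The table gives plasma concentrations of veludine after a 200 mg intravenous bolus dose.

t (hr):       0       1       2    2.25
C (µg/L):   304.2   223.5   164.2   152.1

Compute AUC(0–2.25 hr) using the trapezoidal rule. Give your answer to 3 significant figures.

AUC = 497 µg/L·hr

Trapezoidal AUC_0→2.25:
  [0→1]: (304.2+223.5)/2 × 1 = 263.85
  [1→2]: (223.5+164.2)/2 × 1 = 193.85
  [2→2.25]: (164.2+152.1)/2 × 0.25 = 39.5375
  Sum = 497.2375 µg/L·hr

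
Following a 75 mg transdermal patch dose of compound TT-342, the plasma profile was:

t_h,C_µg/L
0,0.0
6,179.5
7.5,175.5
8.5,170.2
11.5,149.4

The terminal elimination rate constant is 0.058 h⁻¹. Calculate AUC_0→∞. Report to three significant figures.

Trapezoidal AUC_0→11.5:
  [0→6]: (0.0+179.5)/2 × 6 = 538.5
  [6→7.5]: (179.5+175.5)/2 × 1.5 = 266.25
  [7.5→8.5]: (175.5+170.2)/2 × 1 = 172.85
  [8.5→11.5]: (170.2+149.4)/2 × 3 = 479.4
  Sum = 1457.0 µg/L·h
Extrapolated tail: C_last / k_e = 149.4 / 0.058 = 2575.862
AUC_0→∞ = 1457.0 + 2575.862 = 4032.862 µg/L·h

AUC = 4030 µg/L·h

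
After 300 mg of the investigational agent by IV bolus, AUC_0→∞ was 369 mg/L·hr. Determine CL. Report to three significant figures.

CL = 0.813 L/hr

CL = Dose_iv / AUC_0→∞
   = 300 / 369 = 0.813008 L/hr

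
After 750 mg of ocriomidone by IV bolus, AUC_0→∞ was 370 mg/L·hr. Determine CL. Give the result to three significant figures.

CL = Dose_iv / AUC_0→∞
   = 750 / 370 = 2.02703 L/hr

CL = 2.03 L/hr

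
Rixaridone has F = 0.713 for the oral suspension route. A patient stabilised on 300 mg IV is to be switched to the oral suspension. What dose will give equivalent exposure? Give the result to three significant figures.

D_oral = 421 mg

For equal systemic exposure: F × D_ev = D_iv
D_ev = D_iv / F = 300 / 0.713 = 420.757 mg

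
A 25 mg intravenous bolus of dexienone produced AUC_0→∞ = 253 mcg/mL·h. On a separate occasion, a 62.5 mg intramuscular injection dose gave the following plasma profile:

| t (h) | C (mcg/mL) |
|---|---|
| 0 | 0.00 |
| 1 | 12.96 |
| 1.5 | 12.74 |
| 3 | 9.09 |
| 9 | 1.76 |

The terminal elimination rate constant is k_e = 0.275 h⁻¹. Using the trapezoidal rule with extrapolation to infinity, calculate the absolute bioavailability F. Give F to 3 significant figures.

Trapezoidal AUC_0→9 (intramuscular injection):
  [0→1]: (0.00+12.96)/2 × 1 = 6.48
  [1→1.5]: (12.96+12.74)/2 × 0.5 = 6.425
  [1.5→3]: (12.74+9.09)/2 × 1.5 = 16.3725
  [3→9]: (9.09+1.76)/2 × 6 = 32.55
  Sum = 61.8275 mcg/mL·h
Tail: C_last/k_e = 1.76/0.275 = 6.400
AUC_0→∞ (intramuscular injection) = 61.8275 + 6.400 = 68.2275 mcg/mL·h
F = (AUC_ev/D_ev)/(AUC_iv/D_iv) = (68.2275/62.5)/(253/25) = 1.09164/10.12 = 0.1079

F = 0.108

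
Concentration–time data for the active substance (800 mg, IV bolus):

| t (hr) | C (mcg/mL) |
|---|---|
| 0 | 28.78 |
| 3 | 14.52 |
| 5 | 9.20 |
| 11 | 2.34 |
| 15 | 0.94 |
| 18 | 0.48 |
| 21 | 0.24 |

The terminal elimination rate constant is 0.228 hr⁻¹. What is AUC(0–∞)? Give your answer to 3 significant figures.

AUC = 134 mcg/mL·hr

Trapezoidal AUC_0→21:
  [0→3]: (28.78+14.52)/2 × 3 = 64.95
  [3→5]: (14.52+9.20)/2 × 2 = 23.72
  [5→11]: (9.20+2.34)/2 × 6 = 34.62
  [11→15]: (2.34+0.94)/2 × 4 = 6.56
  [15→18]: (0.94+0.48)/2 × 3 = 2.13
  [18→21]: (0.48+0.24)/2 × 3 = 1.08
  Sum = 133.06 mcg/mL·hr
Extrapolated tail: C_last / k_e = 0.24 / 0.228 = 1.053
AUC_0→∞ = 133.06 + 1.053 = 134.113 mcg/mL·hr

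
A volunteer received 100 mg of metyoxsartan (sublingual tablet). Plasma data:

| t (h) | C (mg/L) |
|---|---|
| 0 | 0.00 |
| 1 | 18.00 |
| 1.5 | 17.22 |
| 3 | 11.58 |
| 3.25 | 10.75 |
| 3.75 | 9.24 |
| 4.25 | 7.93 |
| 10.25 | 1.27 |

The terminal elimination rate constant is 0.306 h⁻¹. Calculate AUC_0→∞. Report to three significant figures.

AUC = 83.2 mg/L·h

Trapezoidal AUC_0→10.25:
  [0→1]: (0.00+18.00)/2 × 1 = 9.0
  [1→1.5]: (18.00+17.22)/2 × 0.5 = 8.805
  [1.5→3]: (17.22+11.58)/2 × 1.5 = 21.6
  [3→3.25]: (11.58+10.75)/2 × 0.25 = 2.79125
  [3.25→3.75]: (10.75+9.24)/2 × 0.5 = 4.9975
  [3.75→4.25]: (9.24+7.93)/2 × 0.5 = 4.2925
  [4.25→10.25]: (7.93+1.27)/2 × 6 = 27.6
  Sum = 79.08625 mg/L·h
Extrapolated tail: C_last / k_e = 1.27 / 0.306 = 4.150
AUC_0→∞ = 79.08625 + 4.150 = 83.23625 mg/L·h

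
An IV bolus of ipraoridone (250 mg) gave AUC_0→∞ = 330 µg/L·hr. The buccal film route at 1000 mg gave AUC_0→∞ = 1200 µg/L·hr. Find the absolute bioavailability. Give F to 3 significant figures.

F = 0.909

F = (AUC_ev / D_ev) / (AUC_iv / D_iv)
  = (1200/1000) / (330/250)
  = 1.2 / 1.32 = 0.9091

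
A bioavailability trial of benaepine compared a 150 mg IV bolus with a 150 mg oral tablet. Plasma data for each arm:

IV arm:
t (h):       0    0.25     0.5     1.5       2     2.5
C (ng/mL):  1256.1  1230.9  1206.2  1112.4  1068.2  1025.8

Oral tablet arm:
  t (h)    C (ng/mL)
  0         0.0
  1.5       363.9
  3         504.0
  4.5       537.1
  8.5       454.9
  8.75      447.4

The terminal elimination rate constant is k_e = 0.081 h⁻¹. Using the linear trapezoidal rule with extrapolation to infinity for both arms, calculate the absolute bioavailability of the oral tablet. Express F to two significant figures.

Trapezoidal AUC_0→2.5 (IV):
  [0→0.25]: (1256.1+1230.9)/2 × 0.25 = 310.875
  [0.25→0.5]: (1230.9+1206.2)/2 × 0.25 = 304.6375
  [0.5→1.5]: (1206.2+1112.4)/2 × 1 = 1159.3
  [1.5→2]: (1112.4+1068.2)/2 × 0.5 = 545.15
  [2→2.5]: (1068.2+1025.8)/2 × 0.5 = 523.5
  Sum = 2843.4625 ng/mL·h
IV tail: 1025.8/0.081 = 12664.198; AUC_iv,0→∞ = 2843.4625 + 12664.198 = 15507.6605 ng/mL·h
Trapezoidal AUC_0→8.75 (oral tablet):
  [0→1.5]: (0.0+363.9)/2 × 1.5 = 272.925
  [1.5→3]: (363.9+504.0)/2 × 1.5 = 650.925
  [3→4.5]: (504.0+537.1)/2 × 1.5 = 780.825
  [4.5→8.5]: (537.1+454.9)/2 × 4 = 1984.0
  [8.5→8.75]: (454.9+447.4)/2 × 0.25 = 112.7875
  Sum = 3801.4625 ng/mL·h
oral tablet tail: 447.4/0.081 = 5523.457; AUC_ev,0→∞ = 3801.4625 + 5523.457 = 9324.9195 ng/mL·h
F = (AUC_ev/D_ev)/(AUC_iv/D_iv) = (9324.9195/150)/(15507.6605/150) = 62.16613/103.384 = 0.6013

F = 0.60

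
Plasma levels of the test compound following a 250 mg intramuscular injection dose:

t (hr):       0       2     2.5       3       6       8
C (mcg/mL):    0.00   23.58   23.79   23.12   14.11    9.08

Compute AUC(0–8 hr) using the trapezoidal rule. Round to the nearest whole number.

AUC = 126 mcg/mL·hr

Trapezoidal AUC_0→8:
  [0→2]: (0.00+23.58)/2 × 2 = 23.58
  [2→2.5]: (23.58+23.79)/2 × 0.5 = 11.8425
  [2.5→3]: (23.79+23.12)/2 × 0.5 = 11.7275
  [3→6]: (23.12+14.11)/2 × 3 = 55.845
  [6→8]: (14.11+9.08)/2 × 2 = 23.19
  Sum = 126.185 mcg/mL·hr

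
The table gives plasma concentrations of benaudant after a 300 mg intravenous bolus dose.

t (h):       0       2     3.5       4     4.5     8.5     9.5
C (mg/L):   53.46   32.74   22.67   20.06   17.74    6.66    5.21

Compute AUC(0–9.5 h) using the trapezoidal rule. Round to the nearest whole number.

Trapezoidal AUC_0→9.5:
  [0→2]: (53.46+32.74)/2 × 2 = 86.2
  [2→3.5]: (32.74+22.67)/2 × 1.5 = 41.5575
  [3.5→4]: (22.67+20.06)/2 × 0.5 = 10.6825
  [4→4.5]: (20.06+17.74)/2 × 0.5 = 9.45
  [4.5→8.5]: (17.74+6.66)/2 × 4 = 48.8
  [8.5→9.5]: (6.66+5.21)/2 × 1 = 5.935
  Sum = 202.625 mg/L·h

AUC = 203 mg/L·h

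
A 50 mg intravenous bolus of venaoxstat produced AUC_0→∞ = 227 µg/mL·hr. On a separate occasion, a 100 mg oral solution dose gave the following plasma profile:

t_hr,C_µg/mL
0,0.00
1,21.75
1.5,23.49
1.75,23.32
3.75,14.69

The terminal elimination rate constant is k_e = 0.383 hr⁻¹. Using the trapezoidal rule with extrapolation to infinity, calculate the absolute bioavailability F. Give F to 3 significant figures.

Trapezoidal AUC_0→3.75 (oral solution):
  [0→1]: (0.00+21.75)/2 × 1 = 10.875
  [1→1.5]: (21.75+23.49)/2 × 0.5 = 11.31
  [1.5→1.75]: (23.49+23.32)/2 × 0.25 = 5.85125
  [1.75→3.75]: (23.32+14.69)/2 × 2 = 38.01
  Sum = 66.04625 µg/mL·hr
Tail: C_last/k_e = 14.69/0.383 = 38.355
AUC_0→∞ (oral solution) = 66.04625 + 38.355 = 104.40125 µg/mL·hr
F = (AUC_ev/D_ev)/(AUC_iv/D_iv) = (104.40125/100)/(227/50) = 1.0440125/4.54 = 0.2300

F = 0.230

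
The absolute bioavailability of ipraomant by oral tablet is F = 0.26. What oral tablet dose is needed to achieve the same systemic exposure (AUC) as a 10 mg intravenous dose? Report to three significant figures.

D_oral = 38.5 mg

For equal systemic exposure: F × D_ev = D_iv
D_ev = D_iv / F = 10 / 0.26 = 38.4615 mg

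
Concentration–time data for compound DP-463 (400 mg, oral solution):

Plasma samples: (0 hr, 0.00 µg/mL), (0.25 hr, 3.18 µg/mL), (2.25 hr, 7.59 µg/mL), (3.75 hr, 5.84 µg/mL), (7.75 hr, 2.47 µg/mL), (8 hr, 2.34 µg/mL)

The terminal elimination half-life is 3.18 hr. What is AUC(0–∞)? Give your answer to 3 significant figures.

Trapezoidal AUC_0→8:
  [0→0.25]: (0.00+3.18)/2 × 0.25 = 0.3975
  [0.25→2.25]: (3.18+7.59)/2 × 2 = 10.77
  [2.25→3.75]: (7.59+5.84)/2 × 1.5 = 10.0725
  [3.75→7.75]: (5.84+2.47)/2 × 4 = 16.62
  [7.75→8]: (2.47+2.34)/2 × 0.25 = 0.60125
  Sum = 38.46125 µg/mL·hr
k_e = ln2 / t½ = 0.693147 / 3.18 = 0.2180 hr^-1
Extrapolated tail: C_last / k_e = 2.34 / 0.218 = 10.734
AUC_0→∞ = 38.46125 + 10.734 = 49.19525 µg/mL·hr

AUC = 49.2 µg/mL·hr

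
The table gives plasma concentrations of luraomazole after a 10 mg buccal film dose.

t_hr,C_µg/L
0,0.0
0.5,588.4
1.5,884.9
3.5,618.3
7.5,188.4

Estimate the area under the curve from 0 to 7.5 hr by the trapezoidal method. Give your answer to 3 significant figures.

Trapezoidal AUC_0→7.5:
  [0→0.5]: (0.0+588.4)/2 × 0.5 = 147.1
  [0.5→1.5]: (588.4+884.9)/2 × 1 = 736.65
  [1.5→3.5]: (884.9+618.3)/2 × 2 = 1503.2
  [3.5→7.5]: (618.3+188.4)/2 × 4 = 1613.4
  Sum = 4000.35 µg/L·hr

AUC = 4000 µg/L·hr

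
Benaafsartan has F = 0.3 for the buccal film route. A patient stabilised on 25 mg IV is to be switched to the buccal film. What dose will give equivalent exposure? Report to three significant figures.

D_buccal = 83.3 mg

For equal systemic exposure: F × D_ev = D_iv
D_ev = D_iv / F = 25 / 0.3 = 83.3333 mg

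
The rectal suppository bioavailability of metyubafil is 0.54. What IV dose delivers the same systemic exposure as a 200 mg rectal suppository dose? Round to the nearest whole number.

D_iv = 108 mg

Systemic exposure from an extravascular dose = F × D_ev, so the equivalent IV dose is F × D_ev.
D_iv = F × D_ev = 0.54 × 200 = 108 mg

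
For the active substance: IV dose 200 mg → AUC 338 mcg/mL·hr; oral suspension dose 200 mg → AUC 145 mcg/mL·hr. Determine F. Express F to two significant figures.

F = 0.43

F = (AUC_ev / D_ev) / (AUC_iv / D_iv)
  = (145/200) / (338/200)
  = 0.725 / 1.69 = 0.4290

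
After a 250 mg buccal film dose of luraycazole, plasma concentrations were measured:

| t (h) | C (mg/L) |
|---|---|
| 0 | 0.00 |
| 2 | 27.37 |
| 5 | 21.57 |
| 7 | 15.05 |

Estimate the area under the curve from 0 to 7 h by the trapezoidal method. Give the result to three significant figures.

Trapezoidal AUC_0→7:
  [0→2]: (0.00+27.37)/2 × 2 = 27.37
  [2→5]: (27.37+21.57)/2 × 3 = 73.41
  [5→7]: (21.57+15.05)/2 × 2 = 36.62
  Sum = 137.4 mg/L·h

AUC = 137 mg/L·h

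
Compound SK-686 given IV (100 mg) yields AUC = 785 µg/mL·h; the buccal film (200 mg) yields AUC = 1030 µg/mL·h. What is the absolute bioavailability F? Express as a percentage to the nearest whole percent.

F = 66%

F = (AUC_ev / D_ev) / (AUC_iv / D_iv)
  = (1030/200) / (785/100)
  = 5.15 / 7.85 = 0.6561
  = 65.61%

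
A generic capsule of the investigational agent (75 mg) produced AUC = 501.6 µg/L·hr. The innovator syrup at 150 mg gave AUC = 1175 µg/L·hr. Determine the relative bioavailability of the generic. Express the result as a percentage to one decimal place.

F_rel = (AUC_test/D_test) / (AUC_ref/D_ref)
      = (501.6/75) / (1175/150)
      = 6.688 / 7.83333 = 0.8538 = 85.38%

F_rel = 85.4%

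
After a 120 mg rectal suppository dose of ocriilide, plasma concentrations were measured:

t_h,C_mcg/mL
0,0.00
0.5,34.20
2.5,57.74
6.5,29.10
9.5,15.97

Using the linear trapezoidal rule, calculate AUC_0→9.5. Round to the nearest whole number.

Trapezoidal AUC_0→9.5:
  [0→0.5]: (0.00+34.20)/2 × 0.5 = 8.55
  [0.5→2.5]: (34.20+57.74)/2 × 2 = 91.94
  [2.5→6.5]: (57.74+29.10)/2 × 4 = 173.68
  [6.5→9.5]: (29.10+15.97)/2 × 3 = 67.605
  Sum = 341.775 mcg/mL·h

AUC = 342 mcg/mL·h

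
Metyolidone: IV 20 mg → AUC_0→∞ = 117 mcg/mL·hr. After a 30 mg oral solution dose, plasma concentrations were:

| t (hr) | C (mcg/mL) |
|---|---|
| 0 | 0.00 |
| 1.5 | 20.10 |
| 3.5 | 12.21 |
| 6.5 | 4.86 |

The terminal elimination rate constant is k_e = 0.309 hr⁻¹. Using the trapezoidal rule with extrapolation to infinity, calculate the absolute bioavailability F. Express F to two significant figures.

F = 0.51

Trapezoidal AUC_0→6.5 (oral solution):
  [0→1.5]: (0.00+20.10)/2 × 1.5 = 15.075
  [1.5→3.5]: (20.10+12.21)/2 × 2 = 32.31
  [3.5→6.5]: (12.21+4.86)/2 × 3 = 25.605
  Sum = 72.99 mcg/mL·hr
Tail: C_last/k_e = 4.86/0.309 = 15.728
AUC_0→∞ (oral solution) = 72.99 + 15.728 = 88.718 mcg/mL·hr
F = (AUC_ev/D_ev)/(AUC_iv/D_iv) = (88.718/30)/(117/20) = 2.95727/5.85 = 0.5055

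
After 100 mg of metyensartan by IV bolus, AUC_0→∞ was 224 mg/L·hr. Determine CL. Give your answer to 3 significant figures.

CL = 0.446 L/hr

CL = Dose_iv / AUC_0→∞
   = 100 / 224 = 0.446429 L/hr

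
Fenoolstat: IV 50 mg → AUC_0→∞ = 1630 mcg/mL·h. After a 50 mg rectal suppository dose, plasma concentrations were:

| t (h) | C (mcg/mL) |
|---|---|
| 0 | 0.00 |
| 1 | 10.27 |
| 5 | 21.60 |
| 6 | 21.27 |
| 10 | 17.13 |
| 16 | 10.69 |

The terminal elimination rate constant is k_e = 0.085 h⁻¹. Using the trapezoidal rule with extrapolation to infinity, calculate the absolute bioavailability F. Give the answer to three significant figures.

Trapezoidal AUC_0→16 (rectal suppository):
  [0→1]: (0.00+10.27)/2 × 1 = 5.135
  [1→5]: (10.27+21.60)/2 × 4 = 63.74
  [5→6]: (21.60+21.27)/2 × 1 = 21.435
  [6→10]: (21.27+17.13)/2 × 4 = 76.8
  [10→16]: (17.13+10.69)/2 × 6 = 83.46
  Sum = 250.57 mcg/mL·h
Tail: C_last/k_e = 10.69/0.085 = 125.765
AUC_0→∞ (rectal suppository) = 250.57 + 125.765 = 376.335 mcg/mL·h
F = (AUC_ev/D_ev)/(AUC_iv/D_iv) = (376.335/50)/(1630/50) = 7.5267/32.6 = 0.2309

F = 0.231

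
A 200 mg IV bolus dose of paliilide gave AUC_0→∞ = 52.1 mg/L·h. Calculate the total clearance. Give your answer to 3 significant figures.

CL = Dose_iv / AUC_0→∞
   = 200 / 52.1 = 3.83877 L/h

CL = 3.84 L/h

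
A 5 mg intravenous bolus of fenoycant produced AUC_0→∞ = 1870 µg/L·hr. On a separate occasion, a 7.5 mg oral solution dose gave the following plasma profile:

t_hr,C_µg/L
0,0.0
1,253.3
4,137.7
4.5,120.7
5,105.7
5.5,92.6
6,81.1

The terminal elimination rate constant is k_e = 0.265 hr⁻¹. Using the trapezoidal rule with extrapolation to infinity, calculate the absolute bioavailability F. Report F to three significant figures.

Trapezoidal AUC_0→6 (oral solution):
  [0→1]: (0.0+253.3)/2 × 1 = 126.65
  [1→4]: (253.3+137.7)/2 × 3 = 586.5
  [4→4.5]: (137.7+120.7)/2 × 0.5 = 64.6
  [4.5→5]: (120.7+105.7)/2 × 0.5 = 56.6
  [5→5.5]: (105.7+92.6)/2 × 0.5 = 49.575
  [5.5→6]: (92.6+81.1)/2 × 0.5 = 43.425
  Sum = 927.35 µg/L·hr
Tail: C_last/k_e = 81.1/0.265 = 306.038
AUC_0→∞ (oral solution) = 927.35 + 306.038 = 1233.388 µg/L·hr
F = (AUC_ev/D_ev)/(AUC_iv/D_iv) = (1233.388/7.5)/(1870/5) = 164.452/374 = 0.4397

F = 0.440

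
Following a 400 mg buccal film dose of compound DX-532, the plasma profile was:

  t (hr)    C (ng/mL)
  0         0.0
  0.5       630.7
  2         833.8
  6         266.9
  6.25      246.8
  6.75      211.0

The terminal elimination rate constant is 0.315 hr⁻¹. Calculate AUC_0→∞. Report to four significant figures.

AUC = 4306 ng/mL·hr

Trapezoidal AUC_0→6.75:
  [0→0.5]: (0.0+630.7)/2 × 0.5 = 157.675
  [0.5→2]: (630.7+833.8)/2 × 1.5 = 1098.375
  [2→6]: (833.8+266.9)/2 × 4 = 2201.4
  [6→6.25]: (266.9+246.8)/2 × 0.25 = 64.2125
  [6.25→6.75]: (246.8+211.0)/2 × 0.5 = 114.45
  Sum = 3636.1125 ng/mL·hr
Extrapolated tail: C_last / k_e = 211.0 / 0.315 = 669.841
AUC_0→∞ = 3636.1125 + 669.841 = 4305.9535 ng/mL·hr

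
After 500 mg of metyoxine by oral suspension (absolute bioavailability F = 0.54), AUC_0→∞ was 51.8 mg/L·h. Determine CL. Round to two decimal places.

CL = F × Dose / AUC_0→∞
   = 0.54 × 500 / 51.8 = 5.21236 L/h

CL = 5.21 L/h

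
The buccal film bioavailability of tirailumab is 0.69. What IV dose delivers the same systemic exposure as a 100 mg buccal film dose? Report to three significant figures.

D_iv = 69.0 mg

Systemic exposure from an extravascular dose = F × D_ev, so the equivalent IV dose is F × D_ev.
D_iv = F × D_ev = 0.69 × 100 = 69 mg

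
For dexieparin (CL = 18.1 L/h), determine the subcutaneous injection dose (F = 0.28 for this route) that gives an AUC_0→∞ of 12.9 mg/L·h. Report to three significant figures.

Dose = CL × AUC_0→∞ / F
     = 18.1 × 12.9 / 0.28 = 833.893 mg

Dose = 834 mg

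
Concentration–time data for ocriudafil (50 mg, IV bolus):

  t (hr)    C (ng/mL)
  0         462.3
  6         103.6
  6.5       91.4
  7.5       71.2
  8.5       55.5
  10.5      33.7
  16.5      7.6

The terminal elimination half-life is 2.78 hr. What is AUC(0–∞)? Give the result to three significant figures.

Trapezoidal AUC_0→16.5:
  [0→6]: (462.3+103.6)/2 × 6 = 1697.7
  [6→6.5]: (103.6+91.4)/2 × 0.5 = 48.75
  [6.5→7.5]: (91.4+71.2)/2 × 1 = 81.3
  [7.5→8.5]: (71.2+55.5)/2 × 1 = 63.35
  [8.5→10.5]: (55.5+33.7)/2 × 2 = 89.2
  [10.5→16.5]: (33.7+7.6)/2 × 6 = 123.9
  Sum = 2104.2 ng/mL·hr
k_e = ln2 / t½ = 0.693147 / 2.78 = 0.2493 hr^-1
Extrapolated tail: C_last / k_e = 7.6 / 0.2493 = 30.485
AUC_0→∞ = 2104.2 + 30.485 = 2134.685 ng/mL·hr

AUC = 2130 ng/mL·hr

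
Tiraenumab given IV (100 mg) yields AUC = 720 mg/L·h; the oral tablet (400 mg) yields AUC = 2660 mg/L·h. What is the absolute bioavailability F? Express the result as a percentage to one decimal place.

F = 92.4%

F = (AUC_ev / D_ev) / (AUC_iv / D_iv)
  = (2660/400) / (720/100)
  = 6.65 / 7.2 = 0.9236
  = 92.36%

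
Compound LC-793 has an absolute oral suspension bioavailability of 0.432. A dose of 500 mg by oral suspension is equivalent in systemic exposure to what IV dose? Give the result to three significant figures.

D_iv = 216 mg

Systemic exposure from an extravascular dose = F × D_ev, so the equivalent IV dose is F × D_ev.
D_iv = F × D_ev = 0.432 × 500 = 216 mg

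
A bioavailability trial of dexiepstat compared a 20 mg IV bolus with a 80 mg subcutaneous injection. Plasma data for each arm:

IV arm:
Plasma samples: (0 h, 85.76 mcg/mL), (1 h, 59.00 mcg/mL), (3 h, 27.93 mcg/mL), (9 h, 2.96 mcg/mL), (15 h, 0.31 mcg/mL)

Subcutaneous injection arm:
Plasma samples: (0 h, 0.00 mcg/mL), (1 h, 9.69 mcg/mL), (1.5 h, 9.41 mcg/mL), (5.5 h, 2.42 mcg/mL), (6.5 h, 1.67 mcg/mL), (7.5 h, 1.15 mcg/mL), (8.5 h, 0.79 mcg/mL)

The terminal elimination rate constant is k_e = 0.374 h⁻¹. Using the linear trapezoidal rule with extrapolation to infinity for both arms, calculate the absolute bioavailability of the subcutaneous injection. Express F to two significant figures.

Trapezoidal AUC_0→15 (IV):
  [0→1]: (85.76+59.00)/2 × 1 = 72.38
  [1→3]: (59.00+27.93)/2 × 2 = 86.93
  [3→9]: (27.93+2.96)/2 × 6 = 92.67
  [9→15]: (2.96+0.31)/2 × 6 = 9.81
  Sum = 261.79 mcg/mL·h
IV tail: 0.31/0.374 = 0.829; AUC_iv,0→∞ = 261.79 + 0.829 = 262.619 mcg/mL·h
Trapezoidal AUC_0→8.5 (subcutaneous injection):
  [0→1]: (0.00+9.69)/2 × 1 = 4.845
  [1→1.5]: (9.69+9.41)/2 × 0.5 = 4.775
  [1.5→5.5]: (9.41+2.42)/2 × 4 = 23.66
  [5.5→6.5]: (2.42+1.67)/2 × 1 = 2.045
  [6.5→7.5]: (1.67+1.15)/2 × 1 = 1.41
  [7.5→8.5]: (1.15+0.79)/2 × 1 = 0.97
  Sum = 37.705 mcg/mL·h
subcutaneous injection tail: 0.79/0.374 = 2.112; AUC_ev,0→∞ = 37.705 + 2.112 = 39.817 mcg/mL·h
F = (AUC_ev/D_ev)/(AUC_iv/D_iv) = (39.817/80)/(262.619/20) = 0.4977125/13.13095 = 0.0379

F = 0.038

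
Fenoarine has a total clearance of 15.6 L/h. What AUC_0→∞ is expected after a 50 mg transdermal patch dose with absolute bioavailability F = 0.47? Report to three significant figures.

AUC_0→∞ = F × Dose / CL
        = 0.47 × 50 / 15.6 = 1.50641 mg/L·h

AUC = 1.51 mg/L·h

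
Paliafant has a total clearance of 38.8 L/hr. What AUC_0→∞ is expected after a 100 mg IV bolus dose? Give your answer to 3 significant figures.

AUC_0→∞ = Dose_iv / CL
        = 100 / 38.8 = 2.57732 mg/L·hr

AUC = 2.58 mg/L·hr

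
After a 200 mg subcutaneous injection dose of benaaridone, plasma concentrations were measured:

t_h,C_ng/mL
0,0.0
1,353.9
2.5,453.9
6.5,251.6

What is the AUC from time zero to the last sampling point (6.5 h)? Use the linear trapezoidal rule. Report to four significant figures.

Trapezoidal AUC_0→6.5:
  [0→1]: (0.0+353.9)/2 × 1 = 176.95
  [1→2.5]: (353.9+453.9)/2 × 1.5 = 605.85
  [2.5→6.5]: (453.9+251.6)/2 × 4 = 1411.0
  Sum = 2193.8 ng/mL·h

AUC = 2194 ng/mL·h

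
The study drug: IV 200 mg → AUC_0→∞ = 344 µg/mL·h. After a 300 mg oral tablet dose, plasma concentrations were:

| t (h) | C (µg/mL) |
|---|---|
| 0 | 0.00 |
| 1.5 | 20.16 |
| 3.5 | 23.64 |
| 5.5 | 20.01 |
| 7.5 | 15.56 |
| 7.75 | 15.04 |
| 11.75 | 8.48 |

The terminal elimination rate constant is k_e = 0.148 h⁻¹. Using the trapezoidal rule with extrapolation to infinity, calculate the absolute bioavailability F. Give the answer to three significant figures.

Trapezoidal AUC_0→11.75 (oral tablet):
  [0→1.5]: (0.00+20.16)/2 × 1.5 = 15.12
  [1.5→3.5]: (20.16+23.64)/2 × 2 = 43.8
  [3.5→5.5]: (23.64+20.01)/2 × 2 = 43.65
  [5.5→7.5]: (20.01+15.56)/2 × 2 = 35.57
  [7.5→7.75]: (15.56+15.04)/2 × 0.25 = 3.825
  [7.75→11.75]: (15.04+8.48)/2 × 4 = 47.04
  Sum = 189.005 µg/mL·h
Tail: C_last/k_e = 8.48/0.148 = 57.297
AUC_0→∞ (oral tablet) = 189.005 + 57.297 = 246.302 µg/mL·h
F = (AUC_ev/D_ev)/(AUC_iv/D_iv) = (246.302/300)/(344/200) = 0.821007/1.72 = 0.4773

F = 0.477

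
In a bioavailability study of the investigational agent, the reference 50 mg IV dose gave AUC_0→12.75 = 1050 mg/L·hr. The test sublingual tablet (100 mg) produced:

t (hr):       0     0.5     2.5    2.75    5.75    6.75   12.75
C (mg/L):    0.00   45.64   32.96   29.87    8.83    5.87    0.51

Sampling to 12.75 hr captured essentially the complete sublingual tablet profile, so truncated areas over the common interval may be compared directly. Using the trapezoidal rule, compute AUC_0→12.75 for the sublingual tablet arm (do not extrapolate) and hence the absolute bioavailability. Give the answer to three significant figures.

Trapezoidal AUC_0→12.75 (sublingual tablet):
  [0→0.5]: (0.00+45.64)/2 × 0.5 = 11.41
  [0.5→2.5]: (45.64+32.96)/2 × 2 = 78.6
  [2.5→2.75]: (32.96+29.87)/2 × 0.25 = 7.85375
  [2.75→5.75]: (29.87+8.83)/2 × 3 = 58.05
  [5.75→6.75]: (8.83+5.87)/2 × 1 = 7.35
  [6.75→12.75]: (5.87+0.51)/2 × 6 = 19.14
  Sum = 182.40375 mg/L·hr
F = (AUC_ev/D_ev)/(AUC_iv/D_iv) = (182.40375/100)/(1050/50) = 1.8240375/21 = 0.0869

F = 0.0869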